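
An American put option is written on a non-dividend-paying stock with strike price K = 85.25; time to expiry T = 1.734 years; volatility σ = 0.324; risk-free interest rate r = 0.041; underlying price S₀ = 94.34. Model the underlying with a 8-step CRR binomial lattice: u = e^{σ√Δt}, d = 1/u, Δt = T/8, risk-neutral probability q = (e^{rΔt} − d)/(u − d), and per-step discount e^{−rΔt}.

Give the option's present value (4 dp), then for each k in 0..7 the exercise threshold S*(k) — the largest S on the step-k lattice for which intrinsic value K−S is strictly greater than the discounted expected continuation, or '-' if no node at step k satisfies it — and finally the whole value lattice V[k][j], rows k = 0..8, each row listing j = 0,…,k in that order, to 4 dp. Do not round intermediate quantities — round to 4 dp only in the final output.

price = 9.0222
boundary = - - - - 51.6006 60.0019 51.6006 60.0019
tree:
9.0222
13.1803 4.8898
18.6845 7.7327 2.0413
25.5791 11.9001 3.5672 0.5017
33.6494 17.7052 6.1183 0.9961 0.0000
40.8743 25.2481 10.2334 1.9777 0.0000 0.0000
47.0877 33.6494 16.5172 3.9267 0.0000 0.0000 0.0000
52.4311 40.8743 25.2481 7.7962 0.0000 0.0000 0.0000 0.0000
57.0263 47.0877 33.6494 15.4789 0.0000 0.0000 0.0000 0.0000 0.0000

Δt=0.21675  u=1.16281  d=0.85998  q=0.49184  discount=0.99115
step 8 (expiry): payoffs max(K−S,0) = 57.0263 47.0877 33.6494 15.4789 0.0000 0.0000 0.0000 0.0000 0.0000
step 7: (k=7,j=0): S=32.8189, (K−S)⁺=52.4311, hold=51.6768 ⇒ V=52.4311 exercise | (k=7,j=1): S=44.3757, (K−S)⁺=40.8743, hold=40.1201 ⇒ V=40.8743 exercise | (k=7,j=2): S=60.0019, (K−S)⁺=25.2481, hold=24.4938 ⇒ V=25.2481 exercise | (k=7,j=3): S=81.1308, (K−S)⁺=4.1192, hold=7.7962 ⇒ V=7.7962 continue | (k=7,j=4): S=109.6999, (K−S)⁺=0.0000, hold=0.0000 ⇒ V=0.0000 continue | (k=7,j=5): S=148.3291, (K−S)⁺=0.0000, hold=0.0000 ⇒ V=0.0000 continue | (k=7,j=6): S=200.5612, (K−S)⁺=0.0000, hold=0.0000 ⇒ V=0.0000 continue | (k=7,j=7): S=271.1860, (K−S)⁺=0.0000, hold=0.0000 ⇒ V=0.0000 continue  boundary S*=60.0019
step 6: (k=6,j=0): S=38.1623, (K−S)⁺=47.0877, hold=46.3334 ⇒ V=47.0877 exercise | (k=6,j=1): S=51.6006, (K−S)⁺=33.6494, hold=32.8951 ⇒ V=33.6494 exercise | (k=6,j=2): S=69.7711, (K−S)⁺=15.4789, hold=16.5172 ⇒ V=16.5172 continue | (k=6,j=3): S=94.3400, (K−S)⁺=0.0000, hold=3.9267 ⇒ V=3.9267 continue | (k=6,j=4): S=127.5605, (K−S)⁺=0.0000, hold=0.0000 ⇒ V=0.0000 continue | (k=6,j=5): S=172.4792, (K−S)⁺=0.0000, hold=0.0000 ⇒ V=0.0000 continue | (k=6,j=6): S=233.2153, (K−S)⁺=0.0000, hold=0.0000 ⇒ V=0.0000 continue  boundary S*=51.6006
step 5: (k=5,j=0): S=44.3757, (K−S)⁺=40.8743, hold=40.1201 ⇒ V=40.8743 exercise | (k=5,j=1): S=60.0019, (K−S)⁺=25.2481, hold=25.0000 ⇒ V=25.2481 exercise | (k=5,j=2): S=81.1308, (K−S)⁺=4.1192, hold=10.2334 ⇒ V=10.2334 continue | (k=5,j=3): S=109.6999, (K−S)⁺=0.0000, hold=1.9777 ⇒ V=1.9777 continue | (k=5,j=4): S=148.3291, (K−S)⁺=0.0000, hold=0.0000 ⇒ V=0.0000 continue | (k=5,j=5): S=200.5612, (K−S)⁺=0.0000, hold=0.0000 ⇒ V=0.0000 continue  boundary S*=60.0019
step 4: (k=4,j=0): S=51.6006, (K−S)⁺=33.6494, hold=32.8951 ⇒ V=33.6494 exercise | (k=4,j=1): S=69.7711, (K−S)⁺=15.4789, hold=17.7052 ⇒ V=17.7052 continue | (k=4,j=2): S=94.3400, (K−S)⁺=0.0000, hold=6.1183 ⇒ V=6.1183 continue | (k=4,j=3): S=127.5605, (K−S)⁺=0.0000, hold=0.9961 ⇒ V=0.9961 continue | (k=4,j=4): S=172.4792, (K−S)⁺=0.0000, hold=0.0000 ⇒ V=0.0000 continue  boundary S*=51.6006
step 3: (k=3,j=0): S=60.0019, (K−S)⁺=25.2481, hold=25.5791 ⇒ V=25.5791 continue | (k=3,j=1): S=81.1308, (K−S)⁺=4.1192, hold=11.9001 ⇒ V=11.9001 continue | (k=3,j=2): S=109.6999, (K−S)⁺=0.0000, hold=3.5672 ⇒ V=3.5672 continue | (k=3,j=3): S=148.3291, (K−S)⁺=0.0000, hold=0.5017 ⇒ V=0.5017 continue  boundary S*=-
step 2: (k=2,j=0): S=69.7711, (K−S)⁺=15.4789, hold=18.6845 ⇒ V=18.6845 continue | (k=2,j=1): S=94.3400, (K−S)⁺=0.0000, hold=7.7327 ⇒ V=7.7327 continue | (k=2,j=2): S=127.5605, (K−S)⁺=0.0000, hold=2.0413 ⇒ V=2.0413 continue  boundary S*=-
step 1: (k=1,j=0): S=81.1308, (K−S)⁺=4.1192, hold=13.1803 ⇒ V=13.1803 continue | (k=1,j=1): S=109.6999, (K−S)⁺=0.0000, hold=4.8898 ⇒ V=4.8898 continue  boundary S*=-
step 0: (k=0,j=0): S=94.3400, (K−S)⁺=0.0000, hold=9.0222 ⇒ V=9.0222 continue  boundary S*=-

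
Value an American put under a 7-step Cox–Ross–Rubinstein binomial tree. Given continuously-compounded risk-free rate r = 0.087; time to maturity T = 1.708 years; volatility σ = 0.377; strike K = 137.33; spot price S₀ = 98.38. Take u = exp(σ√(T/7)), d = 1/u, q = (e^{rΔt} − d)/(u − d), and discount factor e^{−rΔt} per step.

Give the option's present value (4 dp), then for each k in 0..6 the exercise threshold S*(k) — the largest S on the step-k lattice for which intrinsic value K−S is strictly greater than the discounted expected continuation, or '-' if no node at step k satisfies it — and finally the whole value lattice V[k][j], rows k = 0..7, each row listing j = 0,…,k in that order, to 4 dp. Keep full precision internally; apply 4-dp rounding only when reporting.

price = 40.0193
boundary = - 81.6640 67.7883 81.6640 98.3800 81.6640 98.3800
tree:
40.0193
55.6660 26.7181
69.5417 39.2988 15.7940
81.0598 55.6660 25.2773 7.3769
90.6208 69.5417 38.9500 13.2471 2.0659
98.5573 81.0598 55.6660 23.1576 4.3141 0.0000
105.1453 90.6208 69.5417 38.9500 9.0088 0.0000 0.0000
110.6139 98.5573 81.0598 55.6660 18.8124 0.0000 0.0000 0.0000

Δt=0.24400, u=1.20469, d=0.83009, q=0.51085, disc=e^(-rΔt)=0.97900
k=7 terminal: V=max(K-S,0) → 110.6139 98.5573 81.0598 55.6660 18.8124 0.0000 0.0000 0.0000
k=6: j=0 S=32.1847 intr=105.1453 cont=102.2608 V=105.1453[EX]; j=1 S=46.7092 intr=90.6208 cont=87.7363 V=90.6208[EX]; j=2 S=67.7883 intr=69.5417 cont=66.6572 V=69.5417[EX]; j=3 S=98.3800 intr=38.9500 cont=36.0655 V=38.9500[EX]; j=4 S=142.7773 intr=0.0000 cont=9.0088 V=9.0088[hold]; j=5 S=207.2104 intr=0.0000 cont=0.0000 V=0.0000[hold]; j=6 S=300.7211 intr=0.0000 cont=0.0000 V=0.0000[hold]  S*(6)=98.3800
k=5: j=0 S=38.7727 intr=98.5573 cont=95.6728 V=98.5573[EX]; j=1 S=56.2702 intr=81.0598 cont=78.1753 V=81.0598[EX]; j=2 S=81.6640 intr=55.6660 cont=52.7815 V=55.6660[EX]; j=3 S=118.5176 intr=18.8124 cont=23.1576 V=23.1576[hold]; j=4 S=172.0027 intr=0.0000 cont=4.3141 V=4.3141[hold]; j=5 S=249.6248 intr=0.0000 cont=0.0000 V=0.0000[hold]  S*(5)=81.6640
k=4: j=0 S=46.7092 intr=90.6208 cont=87.7363 V=90.6208[EX]; j=1 S=67.7883 intr=69.5417 cont=66.6572 V=69.5417[EX]; j=2 S=98.3800 intr=38.9500 cont=38.2386 V=38.9500[EX]; j=3 S=142.7773 intr=0.0000 cont=13.2471 V=13.2471[hold]; j=4 S=207.2104 intr=0.0000 cont=2.0659 V=2.0659[hold]  S*(4)=98.3800
k=3: j=0 S=56.2702 intr=81.0598 cont=78.1753 V=81.0598[EX]; j=1 S=81.6640 intr=55.6660 cont=52.7815 V=55.6660[EX]; j=2 S=118.5176 intr=18.8124 cont=25.2773 V=25.2773[hold]; j=3 S=172.0027 intr=0.0000 cont=7.3769 V=7.3769[hold]  S*(3)=81.6640
k=2: j=0 S=67.7883 intr=69.5417 cont=66.6572 V=69.5417[EX]; j=1 S=98.3800 intr=38.9500 cont=39.2988 V=39.2988[hold]; j=2 S=142.7773 intr=0.0000 cont=15.7940 V=15.7940[hold]  S*(2)=67.7883
k=1: j=0 S=81.6640 intr=55.6660 cont=52.9559 V=55.6660[EX]; j=1 S=118.5176 intr=18.8124 cont=26.7181 V=26.7181[hold]  S*(1)=81.6640
k=0: j=0 S=98.3800 intr=38.9500 cont=40.0193 V=40.0193[hold]  S*(0)=-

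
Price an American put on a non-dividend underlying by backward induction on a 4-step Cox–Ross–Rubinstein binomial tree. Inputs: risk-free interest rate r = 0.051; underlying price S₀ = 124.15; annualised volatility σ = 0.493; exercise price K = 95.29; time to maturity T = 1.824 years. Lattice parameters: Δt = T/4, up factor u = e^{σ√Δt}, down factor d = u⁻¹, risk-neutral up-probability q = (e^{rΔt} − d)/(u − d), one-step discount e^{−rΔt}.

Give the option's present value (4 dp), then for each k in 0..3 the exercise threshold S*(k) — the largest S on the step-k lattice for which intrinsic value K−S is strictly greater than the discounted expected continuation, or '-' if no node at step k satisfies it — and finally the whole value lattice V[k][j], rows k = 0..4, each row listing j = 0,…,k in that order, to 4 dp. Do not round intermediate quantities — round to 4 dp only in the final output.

Δt=0.45600  u=1.39502  d=0.71683  q=0.45223  discount=0.97701
step 4 (expiry): payoffs max(K−S,0) = 62.5092 31.4955 0.0000 0.0000 0.0000
step 3: (k=3,j=0): S=45.7300, (K−S)⁺=49.5600, hold=47.3695 ⇒ V=49.5600 exercise | (k=3,j=1): S=88.9949, (K−S)⁺=6.2951, hold=16.8559 ⇒ V=16.8559 continue | (k=3,j=2): S=173.1923, (K−S)⁺=0.0000, hold=0.0000 ⇒ V=0.0000 continue | (k=3,j=3): S=337.0483, (K−S)⁺=0.0000, hold=0.0000 ⇒ V=0.0000 continue  boundary S*=45.7300
step 2: (k=2,j=0): S=63.7945, (K−S)⁺=31.4955, hold=33.9711 ⇒ V=33.9711 continue | (k=2,j=1): S=124.1500, (K−S)⁺=0.0000, hold=9.0210 ⇒ V=9.0210 continue | (k=2,j=2): S=241.6075, (K−S)⁺=0.0000, hold=0.0000 ⇒ V=0.0000 continue  boundary S*=-
step 1: (k=1,j=0): S=88.9949, (K−S)⁺=6.2951, hold=22.1664 ⇒ V=22.1664 continue | (k=1,j=1): S=173.1923, (K−S)⁺=0.0000, hold=4.8279 ⇒ V=4.8279 continue  boundary S*=-
step 0: (k=0,j=0): S=124.1500, (K−S)⁺=0.0000, hold=13.9962 ⇒ V=13.9962 continue  boundary S*=-

price = 13.9962
boundary = - - - 45.7300
tree:
13.9962
22.1664 4.8279
33.9711 9.0210 0.0000
49.5600 16.8559 0.0000 0.0000
62.5092 31.4955 0.0000 0.0000 0.0000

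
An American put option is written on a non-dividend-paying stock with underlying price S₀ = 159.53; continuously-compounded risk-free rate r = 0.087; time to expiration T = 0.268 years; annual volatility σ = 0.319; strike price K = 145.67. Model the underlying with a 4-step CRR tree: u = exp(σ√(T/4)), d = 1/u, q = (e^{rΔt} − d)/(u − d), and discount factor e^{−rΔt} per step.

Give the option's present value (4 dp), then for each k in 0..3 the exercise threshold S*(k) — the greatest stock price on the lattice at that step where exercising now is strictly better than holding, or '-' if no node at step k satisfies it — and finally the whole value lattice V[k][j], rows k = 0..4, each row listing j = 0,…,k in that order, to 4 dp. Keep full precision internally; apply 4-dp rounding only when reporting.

Δt=0.06700, u=1.08608, d=0.92075, q=0.51473, disc=e^(-rΔt)=0.99419
k=4 terminal: V=max(K-S,0) → 31.0127 10.4248 0.0000 0.0000 0.0000
k=3: j=0 S=124.5265 intr=21.1435 cont=20.2968 V=21.1435[EX]; j=1 S=146.8866 intr=0.0000 cont=5.0294 V=5.0294[hold]; j=2 S=173.2617 intr=0.0000 cont=0.0000 V=0.0000[hold]; j=3 S=204.3727 intr=0.0000 cont=0.0000 V=0.0000[hold]  S*(3)=124.5265
k=2: j=0 S=135.2452 intr=10.4248 cont=12.7744 V=12.7744[hold]; j=1 S=159.5300 intr=0.0000 cont=2.4265 V=2.4265[hold]; j=2 S=188.1753 intr=0.0000 cont=0.0000 V=0.0000[hold]  S*(2)=-
k=1: j=0 S=146.8866 intr=0.0000 cont=7.4047 V=7.4047[hold]; j=1 S=173.2617 intr=0.0000 cont=1.1706 V=1.1706[hold]  S*(1)=-
k=0: j=0 S=159.5300 intr=0.0000 cont=4.1715 V=4.1715[hold]  S*(0)=-

price = 4.1715
boundary = - - - 124.5265
tree:
4.1715
7.4047 1.1706
12.7744 2.4265 0.0000
21.1435 5.0294 0.0000 0.0000
31.0127 10.4248 0.0000 0.0000 0.0000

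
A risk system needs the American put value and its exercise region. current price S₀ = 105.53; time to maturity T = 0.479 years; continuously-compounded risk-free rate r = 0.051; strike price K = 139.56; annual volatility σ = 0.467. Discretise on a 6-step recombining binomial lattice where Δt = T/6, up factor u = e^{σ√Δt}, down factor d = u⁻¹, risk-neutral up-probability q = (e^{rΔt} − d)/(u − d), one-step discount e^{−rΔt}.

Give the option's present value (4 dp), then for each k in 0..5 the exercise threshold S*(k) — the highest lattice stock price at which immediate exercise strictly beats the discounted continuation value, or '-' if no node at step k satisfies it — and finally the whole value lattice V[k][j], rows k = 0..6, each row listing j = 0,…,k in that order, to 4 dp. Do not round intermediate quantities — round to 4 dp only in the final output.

price = 36.2628
boundary = - 92.4849 81.0524 92.4849 105.5300 120.4151
tree:
36.2628
47.0751 24.9717
58.5076 35.0936 14.3257
68.5269 47.0751 22.5385 5.6375
77.3077 58.5076 34.0300 10.4027 0.5739
85.0030 68.5269 47.0751 19.1449 1.1134 0.0000
91.7471 77.3077 58.5076 34.0300 2.1602 0.0000 0.0000

params: Δt=0.07983 u=1.14105 d=0.87638 q=0.48248 e^(-rΔt)=0.99594
t_6 payoffs: 91.7471 77.3077 58.5076 34.0300 2.1602 0.0000 0.0000
t_5: node(5,0) S=54.5570 payoff=85.0030 vs cont=84.4359 → 85.0030 [stop]  node(5,1) S=71.0331 payoff=68.5269 vs cont=67.9599 → 68.5269 [stop]  node(5,2) S=92.4849 payoff=47.0751 vs cont=46.5080 → 47.0751 [stop]  node(5,3) S=120.4151 payoff=19.1449 vs cont=18.5778 → 19.1449 [stop]  node(5,4) S=156.7802 payoff=0.0000 vs cont=1.1134 → 1.1134 [wait]  node(5,5) S=204.1275 payoff=0.0000 vs cont=0.0000 → 0.0000 [wait]  ⇒ S*(5)=120.4151
t_4: node(4,0) S=62.2523 payoff=77.3077 vs cont=76.7406 → 77.3077 [stop]  node(4,1) S=81.0524 payoff=58.5076 vs cont=57.9406 → 58.5076 [stop]  node(4,2) S=105.5300 payoff=34.0300 vs cont=33.4629 → 34.0300 [stop]  node(4,3) S=137.3998 payoff=2.1602 vs cont=10.4027 → 10.4027 [wait]  node(4,4) S=178.8942 payoff=0.0000 vs cont=0.5739 → 0.5739 [wait]  ⇒ S*(4)=105.5300
t_3: node(3,0) S=71.0331 payoff=68.5269 vs cont=67.9599 → 68.5269 [stop]  node(3,1) S=92.4849 payoff=47.0751 vs cont=46.5080 → 47.0751 [stop]  node(3,2) S=120.4151 payoff=19.1449 vs cont=22.5385 → 22.5385 [wait]  node(3,3) S=156.7802 payoff=0.0000 vs cont=5.6375 → 5.6375 [wait]  ⇒ S*(3)=92.4849
t_2: node(2,0) S=81.0524 payoff=58.5076 vs cont=57.9406 → 58.5076 [stop]  node(2,1) S=105.5300 payoff=34.0300 vs cont=35.0936 → 35.0936 [wait]  node(2,2) S=137.3998 payoff=2.1602 vs cont=14.3257 → 14.3257 [wait]  ⇒ S*(2)=81.0524
t_1: node(1,0) S=92.4849 payoff=47.0751 vs cont=47.0191 → 47.0751 [stop]  node(1,1) S=120.4151 payoff=19.1449 vs cont=24.9717 → 24.9717 [wait]  ⇒ S*(1)=92.4849
t_0: node(0,0) S=105.5300 payoff=34.0300 vs cont=36.2628 → 36.2628 [wait]  ⇒ S*(0)=-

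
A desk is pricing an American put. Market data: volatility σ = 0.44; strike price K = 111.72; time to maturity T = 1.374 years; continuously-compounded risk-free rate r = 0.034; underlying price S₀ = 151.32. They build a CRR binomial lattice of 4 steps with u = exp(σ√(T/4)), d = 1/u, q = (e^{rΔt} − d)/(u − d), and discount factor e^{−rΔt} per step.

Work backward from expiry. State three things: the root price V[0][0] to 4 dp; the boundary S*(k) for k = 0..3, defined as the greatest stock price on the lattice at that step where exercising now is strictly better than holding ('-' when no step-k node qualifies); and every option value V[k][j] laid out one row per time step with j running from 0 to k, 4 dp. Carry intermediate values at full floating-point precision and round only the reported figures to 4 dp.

Δt=0.34350, u=1.29418, d=0.77269, q=0.45841, disc=e^(-rΔt)=0.98839
k=4 terminal: V=max(K-S,0) → 57.7796 21.3747 0.0000 0.0000 0.0000
k=3: j=0 S=69.8088 intr=41.9112 cont=40.6140 V=41.9112[EX]; j=1 S=116.9233 intr=0.0000 cont=11.4419 V=11.4419[hold]; j=2 S=195.8357 intr=0.0000 cont=0.0000 V=0.0000[hold]; j=3 S=328.0067 intr=0.0000 cont=0.0000 V=0.0000[hold]  S*(3)=69.8088
k=2: j=0 S=90.3453 intr=21.3747 cont=27.6193 V=27.6193[hold]; j=1 S=151.3200 intr=0.0000 cont=6.1248 V=6.1248[hold]; j=2 S=253.4470 intr=0.0000 cont=0.0000 V=0.0000[hold]  S*(2)=-
k=1: j=0 S=116.9233 intr=0.0000 cont=17.5597 V=17.5597[hold]; j=1 S=195.8357 intr=0.0000 cont=3.2786 V=3.2786[hold]  S*(1)=-
k=0: j=0 S=151.3200 intr=0.0000 cont=10.8852 V=10.8852[hold]  S*(0)=-

price = 10.8852
boundary = - - - 69.8088
tree:
10.8852
17.5597 3.2786
27.6193 6.1248 0.0000
41.9112 11.4419 0.0000 0.0000
57.7796 21.3747 0.0000 0.0000 0.0000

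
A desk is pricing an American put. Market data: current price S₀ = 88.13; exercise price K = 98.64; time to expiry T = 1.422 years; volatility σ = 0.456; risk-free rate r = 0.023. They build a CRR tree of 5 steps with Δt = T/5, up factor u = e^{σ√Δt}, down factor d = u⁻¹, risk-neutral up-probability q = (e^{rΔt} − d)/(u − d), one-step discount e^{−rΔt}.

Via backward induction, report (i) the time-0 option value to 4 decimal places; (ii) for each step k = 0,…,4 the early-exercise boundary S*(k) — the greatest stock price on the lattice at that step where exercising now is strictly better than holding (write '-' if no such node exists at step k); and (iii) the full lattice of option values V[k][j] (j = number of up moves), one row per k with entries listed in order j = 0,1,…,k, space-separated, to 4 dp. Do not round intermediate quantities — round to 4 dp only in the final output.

params: Δt=0.28440 u=1.27530 d=0.78413 q=0.45286 e^(-rΔt)=0.99348
t_5 payoffs: 72.5146 56.1499 29.5347 0.0000 0.0000 0.0000
t_4: node(4,0) S=33.3177 payoff=65.3223 vs cont=64.6792 → 65.3223 [stop]  node(4,1) S=54.1875 payoff=44.4525 vs cont=43.8093 → 44.4525 [stop]  node(4,2) S=88.1300 payoff=10.5100 vs cont=16.0541 → 16.0541 [wait]  node(4,3) S=143.3336 payoff=0.0000 vs cont=0.0000 → 0.0000 [wait]  node(4,4) S=233.1162 payoff=0.0000 vs cont=0.0000 → 0.0000 [wait]  ⇒ S*(4)=54.1875
t_3: node(3,0) S=42.4901 payoff=56.1499 vs cont=55.5068 → 56.1499 [stop]  node(3,1) S=69.1053 payoff=29.5347 vs cont=31.3859 → 31.3859 [wait]  node(3,2) S=112.3921 payoff=0.0000 vs cont=8.7265 → 8.7265 [wait]  node(3,3) S=182.7933 payoff=0.0000 vs cont=0.0000 → 0.0000 [wait]  ⇒ S*(3)=42.4901
t_2: node(2,0) S=54.1875 payoff=44.4525 vs cont=44.6422 → 44.6422 [wait]  node(2,1) S=88.1300 payoff=10.5100 vs cont=20.9866 → 20.9866 [wait]  node(2,2) S=143.3336 payoff=0.0000 vs cont=4.7435 → 4.7435 [wait]  ⇒ S*(2)=-
t_1: node(1,0) S=69.1053 payoff=29.5347 vs cont=33.7082 → 33.7082 [wait]  node(1,1) S=112.3921 payoff=0.0000 vs cont=13.5418 → 13.5418 [wait]  ⇒ S*(1)=-
t_0: node(0,0) S=88.1300 payoff=10.5100 vs cont=24.4153 → 24.4153 [wait]  ⇒ S*(0)=-

price = 24.4153
boundary = - - - 42.4901 54.1875
tree:
24.4153
33.7082 13.5418
44.6422 20.9866 4.7435
56.1499 31.3859 8.7265 0.0000
65.3223 44.4525 16.0541 0.0000 0.0000
72.5146 56.1499 29.5347 0.0000 0.0000 0.0000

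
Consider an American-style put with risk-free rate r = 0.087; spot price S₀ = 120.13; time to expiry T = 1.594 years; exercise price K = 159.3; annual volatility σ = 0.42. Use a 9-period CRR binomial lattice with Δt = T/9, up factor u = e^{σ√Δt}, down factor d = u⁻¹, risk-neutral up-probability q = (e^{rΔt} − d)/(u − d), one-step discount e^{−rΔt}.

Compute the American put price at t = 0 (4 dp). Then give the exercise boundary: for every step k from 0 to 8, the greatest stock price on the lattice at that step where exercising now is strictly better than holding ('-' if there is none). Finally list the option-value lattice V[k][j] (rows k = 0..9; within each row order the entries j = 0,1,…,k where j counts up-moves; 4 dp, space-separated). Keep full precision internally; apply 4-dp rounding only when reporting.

Δt=0.17711  u=1.19334  d=0.83798  q=0.49962  discount=0.98471
step 9 (expiry): payoffs max(K−S,0) = 134.8219 124.4418 109.6599 88.6097 58.6329 15.9442 0.0000 0.0000 0.0000 0.0000
step 8: (k=8,j=0): S=29.2106, (K−S)⁺=130.0894, hold=127.6536 ⇒ V=130.0894 exercise | (k=8,j=1): S=41.5976, (K−S)⁺=117.7024, hold=115.2666 ⇒ V=117.7024 exercise | (k=8,j=2): S=59.2374, (K−S)⁺=100.0626, hold=97.6268 ⇒ V=100.0626 exercise | (k=8,j=3): S=84.3575, (K−S)⁺=74.9425, hold=72.5067 ⇒ V=74.9425 exercise | (k=8,j=4): S=120.1300, (K−S)⁺=39.1700, hold=36.7342 ⇒ V=39.1700 exercise | (k=8,j=5): S=171.0721, (K−S)⁺=0.0000, hold=7.8561 ⇒ V=7.8561 continue | (k=8,j=6): S=243.6165, (K−S)⁺=0.0000, hold=0.0000 ⇒ V=0.0000 continue | (k=8,j=7): S=346.9240, (K−S)⁺=0.0000, hold=0.0000 ⇒ V=0.0000 continue | (k=8,j=8): S=494.0398, (K−S)⁺=0.0000, hold=0.0000 ⇒ V=0.0000 continue  boundary S*=120.1300
step 7: (k=7,j=0): S=34.8582, (K−S)⁺=124.4418, hold=122.0060 ⇒ V=124.4418 exercise | (k=7,j=1): S=49.6401, (K−S)⁺=109.6599, hold=107.2241 ⇒ V=109.6599 exercise | (k=7,j=2): S=70.6903, (K−S)⁺=88.6097, hold=86.1739 ⇒ V=88.6097 exercise | (k=7,j=3): S=100.6671, (K−S)⁺=58.6329, hold=56.1971 ⇒ V=58.6329 exercise | (k=7,j=4): S=143.3558, (K−S)⁺=15.9442, hold=23.1652 ⇒ V=23.1652 continue | (k=7,j=5): S=204.1470, (K−S)⁺=0.0000, hold=3.8709 ⇒ V=3.8709 continue | (k=7,j=6): S=290.7171, (K−S)⁺=0.0000, hold=0.0000 ⇒ V=0.0000 continue | (k=7,j=7): S=413.9979, (K−S)⁺=0.0000, hold=0.0000 ⇒ V=0.0000 continue  boundary S*=100.6671
step 6: (k=6,j=0): S=41.5976, (K−S)⁺=117.7024, hold=115.2666 ⇒ V=117.7024 exercise | (k=6,j=1): S=59.2374, (K−S)⁺=100.0626, hold=97.6268 ⇒ V=100.0626 exercise | (k=6,j=2): S=84.3575, (K−S)⁺=74.9425, hold=72.5067 ⇒ V=74.9425 exercise | (k=6,j=3): S=120.1300, (K−S)⁺=39.1700, hold=40.2868 ⇒ V=40.2868 continue | (k=6,j=4): S=171.0721, (K−S)⁺=0.0000, hold=13.3185 ⇒ V=13.3185 continue | (k=6,j=5): S=243.6165, (K−S)⁺=0.0000, hold=1.9073 ⇒ V=1.9073 continue | (k=6,j=6): S=346.9240, (K−S)⁺=0.0000, hold=0.0000 ⇒ V=0.0000 continue  boundary S*=84.3575
step 5: (k=5,j=0): S=49.6401, (K−S)⁺=109.6599, hold=107.2241 ⇒ V=109.6599 exercise | (k=5,j=1): S=70.6903, (K−S)⁺=88.6097, hold=86.1739 ⇒ V=88.6097 exercise | (k=5,j=2): S=100.6671, (K−S)⁺=58.6329, hold=56.7465 ⇒ V=58.6329 exercise | (k=5,j=3): S=143.3558, (K−S)⁺=15.9442, hold=26.4028 ⇒ V=26.4028 continue | (k=5,j=4): S=204.1470, (K−S)⁺=0.0000, hold=7.5007 ⇒ V=7.5007 continue | (k=5,j=5): S=290.7171, (K−S)⁺=0.0000, hold=0.9398 ⇒ V=0.9398 continue  boundary S*=100.6671
step 4: (k=4,j=0): S=59.2374, (K−S)⁺=100.0626, hold=97.6268 ⇒ V=100.0626 exercise | (k=4,j=1): S=84.3575, (K−S)⁺=74.9425, hold=72.5067 ⇒ V=74.9425 exercise | (k=4,j=2): S=120.1300, (K−S)⁺=39.1700, hold=41.8797 ⇒ V=41.8797 continue | (k=4,j=3): S=171.0721, (K−S)⁺=0.0000, hold=16.6996 ⇒ V=16.6996 continue | (k=4,j=4): S=243.6165, (K−S)⁺=0.0000, hold=4.1582 ⇒ V=4.1582 continue  boundary S*=84.3575
step 3: (k=3,j=0): S=70.6903, (K−S)⁺=88.6097, hold=86.1739 ⇒ V=88.6097 exercise | (k=3,j=1): S=100.6671, (K−S)⁺=58.6329, hold=57.5302 ⇒ V=58.6329 exercise | (k=3,j=2): S=143.3558, (K−S)⁺=15.9442, hold=28.8511 ⇒ V=28.8511 continue | (k=3,j=3): S=204.1470, (K−S)⁺=0.0000, hold=10.2741 ⇒ V=10.2741 continue  boundary S*=100.6671
step 2: (k=2,j=0): S=84.3575, (K−S)⁺=74.9425, hold=72.5067 ⇒ V=74.9425 exercise | (k=2,j=1): S=120.1300, (K−S)⁺=39.1700, hold=43.0842 ⇒ V=43.0842 continue | (k=2,j=2): S=171.0721, (K−S)⁺=0.0000, hold=19.2704 ⇒ V=19.2704 continue  boundary S*=84.3575
step 1: (k=1,j=0): S=100.6671, (K−S)⁺=58.6329, hold=58.1228 ⇒ V=58.6329 exercise | (k=1,j=1): S=143.3558, (K−S)⁺=15.9442, hold=30.7094 ⇒ V=30.7094 continue  boundary S*=100.6671
step 0: (k=0,j=0): S=120.1300, (K−S)⁺=39.1700, hold=43.9985 ⇒ V=43.9985 continue  boundary S*=-

price = 43.9985
boundary = - 100.6671 84.3575 100.6671 84.3575 100.6671 84.3575 100.6671 120.1300
tree:
43.9985
58.6329 30.7094
74.9425 43.0842 19.2704
88.6097 58.6329 28.8511 10.2741
100.0626 74.9425 41.8797 16.6996 4.1582
109.6599 88.6097 58.6329 26.4028 7.5007 0.9398
117.7024 100.0626 74.9425 40.2868 13.3185 1.9073 0.0000
124.4418 109.6599 88.6097 58.6329 23.1652 3.8709 0.0000 0.0000
130.0894 117.7024 100.0626 74.9425 39.1700 7.8561 0.0000 0.0000 0.0000
134.8219 124.4418 109.6599 88.6097 58.6329 15.9442 0.0000 0.0000 0.0000 0.0000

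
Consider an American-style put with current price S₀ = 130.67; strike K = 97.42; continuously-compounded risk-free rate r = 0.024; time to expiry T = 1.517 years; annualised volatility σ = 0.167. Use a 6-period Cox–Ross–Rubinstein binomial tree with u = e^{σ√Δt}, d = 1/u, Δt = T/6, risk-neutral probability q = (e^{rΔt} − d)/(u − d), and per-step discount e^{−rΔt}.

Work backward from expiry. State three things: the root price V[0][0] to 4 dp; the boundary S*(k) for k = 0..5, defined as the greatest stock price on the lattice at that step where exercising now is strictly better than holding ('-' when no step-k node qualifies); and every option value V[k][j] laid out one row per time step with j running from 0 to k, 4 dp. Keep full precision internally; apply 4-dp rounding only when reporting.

Δt=0.25283, u=1.08760, d=0.91946, q=0.51522, disc=e^(-rΔt)=0.99395
k=6 terminal: V=max(K-S,0) → 18.4677 4.0297 0.0000 0.0000 0.0000 0.0000 0.0000
k=5: j=0 S=85.8684 intr=11.5516 cont=10.9622 V=11.5516[EX]; j=1 S=101.5712 intr=0.0000 cont=1.9417 V=1.9417[hold]; j=2 S=120.1455 intr=0.0000 cont=0.0000 V=0.0000[hold]; j=3 S=142.1165 intr=0.0000 cont=0.0000 V=0.0000[hold]; j=4 S=168.1053 intr=0.0000 cont=0.0000 V=0.0000[hold]; j=5 S=198.8467 intr=0.0000 cont=0.0000 V=0.0000[hold]  S*(5)=85.8684
k=4: j=0 S=93.3903 intr=4.0297 cont=6.5605 V=6.5605[hold]; j=1 S=110.4686 intr=0.0000 cont=0.9356 V=0.9356[hold]; j=2 S=130.6700 intr=0.0000 cont=0.0000 V=0.0000[hold]; j=3 S=154.5656 intr=0.0000 cont=0.0000 V=0.0000[hold]; j=4 S=182.8310 intr=0.0000 cont=0.0000 V=0.0000[hold]  S*(4)=-
k=3: j=0 S=101.5712 intr=0.0000 cont=3.6403 V=3.6403[hold]; j=1 S=120.1455 intr=0.0000 cont=0.4508 V=0.4508[hold]; j=2 S=142.1165 intr=0.0000 cont=0.0000 V=0.0000[hold]; j=3 S=168.1053 intr=0.0000 cont=0.0000 V=0.0000[hold]  S*(3)=-
k=2: j=0 S=110.4686 intr=0.0000 cont=1.9849 V=1.9849[hold]; j=1 S=130.6700 intr=0.0000 cont=0.2172 V=0.2172[hold]; j=2 S=154.5656 intr=0.0000 cont=0.0000 V=0.0000[hold]  S*(2)=-
k=1: j=0 S=120.1455 intr=0.0000 cont=1.0677 V=1.0677[hold]; j=1 S=142.1165 intr=0.0000 cont=0.1047 V=0.1047[hold]  S*(1)=-
k=0: j=0 S=130.6700 intr=0.0000 cont=0.5681 V=0.5681[hold]  S*(0)=-

price = 0.5681
boundary = - - - - - 85.8684
tree:
0.5681
1.0677 0.1047
1.9849 0.2172 0.0000
3.6403 0.4508 0.0000 0.0000
6.5605 0.9356 0.0000 0.0000 0.0000
11.5516 1.9417 0.0000 0.0000 0.0000 0.0000
18.4677 4.0297 0.0000 0.0000 0.0000 0.0000 0.0000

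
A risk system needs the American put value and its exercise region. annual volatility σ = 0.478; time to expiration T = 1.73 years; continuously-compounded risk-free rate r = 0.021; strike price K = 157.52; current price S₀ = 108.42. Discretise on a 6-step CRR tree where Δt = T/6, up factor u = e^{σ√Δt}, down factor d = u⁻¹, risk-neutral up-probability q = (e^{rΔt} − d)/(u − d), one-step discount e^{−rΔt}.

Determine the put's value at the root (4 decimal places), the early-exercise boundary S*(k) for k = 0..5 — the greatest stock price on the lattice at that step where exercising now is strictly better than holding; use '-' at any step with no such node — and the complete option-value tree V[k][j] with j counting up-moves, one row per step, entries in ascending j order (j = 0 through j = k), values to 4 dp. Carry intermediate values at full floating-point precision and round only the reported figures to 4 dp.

price = 60.0326
boundary = - - 64.8886 50.1994 64.8886 83.8762
tree:
60.0326
75.9587 41.2142
92.6314 56.4359 23.0091
107.3206 74.1664 35.3445 8.1149
118.6846 92.6314 52.4099 14.7871 0.0000
127.4760 107.3206 73.6438 26.9452 0.0000 0.0000
134.2773 118.6846 92.6314 49.1000 0.0000 0.0000 0.0000

Δt=0.28833  u=1.29262  d=0.77362  q=0.44788  discount=0.99396
step 6 (expiry): payoffs max(K−S,0) = 134.2773 118.6846 92.6314 49.1000 0.0000 0.0000 0.0000
step 5: (k=5,j=0): S=30.0440, (K−S)⁺=127.4760, hold=126.5251 ⇒ V=127.4760 exercise | (k=5,j=1): S=50.1994, (K−S)⁺=107.3206, hold=106.3697 ⇒ V=107.3206 exercise | (k=5,j=2): S=83.8762, (K−S)⁺=73.6438, hold=72.6929 ⇒ V=73.6438 exercise | (k=5,j=3): S=140.1457, (K−S)⁺=17.3743, hold=26.9452 ⇒ V=26.9452 continue | (k=5,j=4): S=234.1643, (K−S)⁺=0.0000, hold=0.0000 ⇒ V=0.0000 continue | (k=5,j=5): S=391.2564, (K−S)⁺=0.0000, hold=0.0000 ⇒ V=0.0000 continue  boundary S*=83.8762
step 4: (k=4,j=0): S=38.8354, (K−S)⁺=118.6846, hold=117.7337 ⇒ V=118.6846 exercise | (k=4,j=1): S=64.8886, (K−S)⁺=92.6314, hold=91.6805 ⇒ V=92.6314 exercise | (k=4,j=2): S=108.4200, (K−S)⁺=49.1000, hold=52.4099 ⇒ V=52.4099 continue | (k=4,j=3): S=181.1550, (K−S)⁺=0.0000, hold=14.7871 ⇒ V=14.7871 continue | (k=4,j=4): S=302.6851, (K−S)⁺=0.0000, hold=0.0000 ⇒ V=0.0000 continue  boundary S*=64.8886
step 3: (k=3,j=0): S=50.1994, (K−S)⁺=107.3206, hold=106.3697 ⇒ V=107.3206 exercise | (k=3,j=1): S=83.8762, (K−S)⁺=73.6438, hold=74.1664 ⇒ V=74.1664 continue | (k=3,j=2): S=140.1457, (K−S)⁺=17.3743, hold=35.3445 ⇒ V=35.3445 continue | (k=3,j=3): S=234.1643, (K−S)⁺=0.0000, hold=8.1149 ⇒ V=8.1149 continue  boundary S*=50.1994
step 2: (k=2,j=0): S=64.8886, (K−S)⁺=92.6314, hold=91.9131 ⇒ V=92.6314 exercise | (k=2,j=1): S=108.4200, (K−S)⁺=49.1000, hold=56.4359 ⇒ V=56.4359 continue | (k=2,j=2): S=181.1550, (K−S)⁺=0.0000, hold=23.0091 ⇒ V=23.0091 continue  boundary S*=64.8886
step 1: (k=1,j=0): S=83.8762, (K−S)⁺=73.6438, hold=75.9587 ⇒ V=75.9587 continue | (k=1,j=1): S=140.1457, (K−S)⁺=17.3743, hold=41.2142 ⇒ V=41.2142 continue  boundary S*=-
step 0: (k=0,j=0): S=108.4200, (K−S)⁺=49.1000, hold=60.0326 ⇒ V=60.0326 continue  boundary S*=-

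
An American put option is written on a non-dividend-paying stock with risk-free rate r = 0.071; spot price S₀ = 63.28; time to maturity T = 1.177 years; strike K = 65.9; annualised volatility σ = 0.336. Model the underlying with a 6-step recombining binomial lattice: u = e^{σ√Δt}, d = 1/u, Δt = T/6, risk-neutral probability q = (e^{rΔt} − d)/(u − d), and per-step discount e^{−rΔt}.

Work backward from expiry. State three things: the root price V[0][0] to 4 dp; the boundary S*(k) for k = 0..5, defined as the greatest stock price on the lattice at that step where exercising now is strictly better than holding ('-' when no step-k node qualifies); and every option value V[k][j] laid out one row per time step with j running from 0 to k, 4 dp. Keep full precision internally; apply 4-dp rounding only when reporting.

Δt=0.19617  u=1.16046  d=0.86173  q=0.50981  discount=0.98617
step 6 (expiry): payoffs max(K−S,0) = 39.9890 31.0064 18.9100 2.6200 0.0000 0.0000 0.0000
step 5: (k=5,j=0): S=30.0687, (K−S)⁺=35.8313, hold=34.9198 ⇒ V=35.8313 exercise | (k=5,j=1): S=40.4926, (K−S)⁺=25.4074, hold=24.4959 ⇒ V=25.4074 exercise | (k=5,j=2): S=54.5301, (K−S)⁺=11.3699, hold=10.4584 ⇒ V=11.3699 exercise | (k=5,j=3): S=73.4339, (K−S)⁺=0.0000, hold=1.2665 ⇒ V=1.2665 continue | (k=5,j=4): S=98.8911, (K−S)⁺=0.0000, hold=0.0000 ⇒ V=0.0000 continue | (k=5,j=5): S=133.1736, (K−S)⁺=0.0000, hold=0.0000 ⇒ V=0.0000 continue  boundary S*=54.5301
step 4: (k=4,j=0): S=34.8936, (K−S)⁺=31.0064, hold=30.0950 ⇒ V=31.0064 exercise | (k=4,j=1): S=46.9900, (K−S)⁺=18.9100, hold=17.9985 ⇒ V=18.9100 exercise | (k=4,j=2): S=63.2800, (K−S)⁺=2.6200, hold=6.1331 ⇒ V=6.1331 continue | (k=4,j=3): S=85.2172, (K−S)⁺=0.0000, hold=0.6122 ⇒ V=0.6122 continue | (k=4,j=4): S=114.7592, (K−S)⁺=0.0000, hold=0.0000 ⇒ V=0.0000 continue  boundary S*=46.9900
step 3: (k=3,j=0): S=40.4926, (K−S)⁺=25.4074, hold=24.4959 ⇒ V=25.4074 exercise | (k=3,j=1): S=54.5301, (K−S)⁺=11.3699, hold=12.2247 ⇒ V=12.2247 continue | (k=3,j=2): S=73.4339, (K−S)⁺=0.0000, hold=3.2726 ⇒ V=3.2726 continue | (k=3,j=3): S=98.8911, (K−S)⁺=0.0000, hold=0.2960 ⇒ V=0.2960 continue  boundary S*=40.4926
step 2: (k=2,j=0): S=46.9900, (K−S)⁺=18.9100, hold=18.4282 ⇒ V=18.9100 exercise | (k=2,j=1): S=63.2800, (K−S)⁺=2.6200, hold=7.5548 ⇒ V=7.5548 continue | (k=2,j=2): S=85.2172, (K−S)⁺=0.0000, hold=1.7308 ⇒ V=1.7308 continue  boundary S*=46.9900
step 1: (k=1,j=0): S=54.5301, (K−S)⁺=11.3699, hold=12.9395 ⇒ V=12.9395 continue | (k=1,j=1): S=73.4339, (K−S)⁺=0.0000, hold=4.5222 ⇒ V=4.5222 continue  boundary S*=-
step 0: (k=0,j=0): S=63.2800, (K−S)⁺=2.6200, hold=8.5286 ⇒ V=8.5286 continue  boundary S*=-

price = 8.5286
boundary = - - 46.9900 40.4926 46.9900 54.5301
tree:
8.5286
12.9395 4.5222
18.9100 7.5548 1.7308
25.4074 12.2247 3.2726 0.2960
31.0064 18.9100 6.1331 0.6122 0.0000
35.8313 25.4074 11.3699 1.2665 0.0000 0.0000
39.9890 31.0064 18.9100 2.6200 0.0000 0.0000 0.0000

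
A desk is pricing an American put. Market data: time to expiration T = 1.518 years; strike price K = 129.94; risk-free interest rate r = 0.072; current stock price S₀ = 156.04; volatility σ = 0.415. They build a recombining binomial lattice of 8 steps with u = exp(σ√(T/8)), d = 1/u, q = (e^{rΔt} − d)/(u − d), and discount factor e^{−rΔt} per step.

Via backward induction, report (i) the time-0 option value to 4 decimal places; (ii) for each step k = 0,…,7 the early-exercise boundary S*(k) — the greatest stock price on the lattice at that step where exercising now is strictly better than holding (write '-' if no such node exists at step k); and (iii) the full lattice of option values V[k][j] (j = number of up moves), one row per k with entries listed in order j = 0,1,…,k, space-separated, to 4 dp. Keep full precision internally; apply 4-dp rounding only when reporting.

price = 13.3788
boundary = - - - - 75.7177 90.7208 75.7177 90.7208
tree:
13.3788
19.8871 7.0529
28.7412 11.3283 2.8489
40.2100 17.7380 5.0467 0.6662
54.2223 26.9090 8.7930 1.3314 0.0000
66.7443 39.2192 14.9887 2.6610 0.0000 0.0000
77.1954 54.2223 24.7898 5.3182 0.0000 0.0000 0.0000
85.9182 66.7443 39.2192 10.6290 0.0000 0.0000 0.0000 0.0000
93.1984 77.1954 54.2223 21.2433 0.0000 0.0000 0.0000 0.0000 0.0000

Δt=0.18975  u=1.19815  d=0.83462  q=0.49277  discount=0.98643
step 8 (expiry): payoffs max(K−S,0) = 93.1984 77.1954 54.2223 21.2433 0.0000 0.0000 0.0000 0.0000 0.0000
step 7: (k=7,j=0): S=44.0218, (K−S)⁺=85.9182, hold=84.1550 ⇒ V=85.9182 exercise | (k=7,j=1): S=63.1957, (K−S)⁺=66.7443, hold=64.9811 ⇒ V=66.7443 exercise | (k=7,j=2): S=90.7208, (K−S)⁺=39.2192, hold=37.4560 ⇒ V=39.2192 exercise | (k=7,j=3): S=130.2346, (K−S)⁺=0.0000, hold=10.6290 ⇒ V=10.6290 continue | (k=7,j=4): S=186.9587, (K−S)⁺=0.0000, hold=0.0000 ⇒ V=0.0000 continue | (k=7,j=5): S=268.3892, (K−S)⁺=0.0000, hold=0.0000 ⇒ V=0.0000 continue | (k=7,j=6): S=385.2871, (K−S)⁺=0.0000, hold=0.0000 ⇒ V=0.0000 continue | (k=7,j=7): S=553.1002, (K−S)⁺=0.0000, hold=0.0000 ⇒ V=0.0000 continue  boundary S*=90.7208
step 6: (k=6,j=0): S=52.7446, (K−S)⁺=77.1954, hold=75.4323 ⇒ V=77.1954 exercise | (k=6,j=1): S=75.7177, (K−S)⁺=54.2223, hold=52.4592 ⇒ V=54.2223 exercise | (k=6,j=2): S=108.6967, (K−S)⁺=21.2433, hold=24.7898 ⇒ V=24.7898 continue | (k=6,j=3): S=156.0400, (K−S)⁺=0.0000, hold=5.3182 ⇒ V=5.3182 continue | (k=6,j=4): S=224.0038, (K−S)⁺=0.0000, hold=0.0000 ⇒ V=0.0000 continue | (k=6,j=5): S=321.5694, (K−S)⁺=0.0000, hold=0.0000 ⇒ V=0.0000 continue | (k=6,j=6): S=461.6301, (K−S)⁺=0.0000, hold=0.0000 ⇒ V=0.0000 continue  boundary S*=75.7177
step 5: (k=5,j=0): S=63.1957, (K−S)⁺=66.7443, hold=64.9811 ⇒ V=66.7443 exercise | (k=5,j=1): S=90.7208, (K−S)⁺=39.2192, hold=39.1800 ⇒ V=39.2192 exercise | (k=5,j=2): S=130.2346, (K−S)⁺=0.0000, hold=14.9887 ⇒ V=14.9887 continue | (k=5,j=3): S=186.9587, (K−S)⁺=0.0000, hold=2.6610 ⇒ V=2.6610 continue | (k=5,j=4): S=268.3892, (K−S)⁺=0.0000, hold=0.0000 ⇒ V=0.0000 continue | (k=5,j=5): S=385.2871, (K−S)⁺=0.0000, hold=0.0000 ⇒ V=0.0000 continue  boundary S*=90.7208
step 4: (k=4,j=0): S=75.7177, (K−S)⁺=54.2223, hold=52.4592 ⇒ V=54.2223 exercise | (k=4,j=1): S=108.6967, (K−S)⁺=21.2433, hold=26.9090 ⇒ V=26.9090 continue | (k=4,j=2): S=156.0400, (K−S)⁺=0.0000, hold=8.7930 ⇒ V=8.7930 continue | (k=4,j=3): S=224.0038, (K−S)⁺=0.0000, hold=1.3314 ⇒ V=1.3314 continue | (k=4,j=4): S=321.5694, (K−S)⁺=0.0000, hold=0.0000 ⇒ V=0.0000 continue  boundary S*=75.7177
step 3: (k=3,j=0): S=90.7208, (K−S)⁺=39.2192, hold=40.2100 ⇒ V=40.2100 continue | (k=3,j=1): S=130.2346, (K−S)⁺=0.0000, hold=17.7380 ⇒ V=17.7380 continue | (k=3,j=2): S=186.9587, (K−S)⁺=0.0000, hold=5.0467 ⇒ V=5.0467 continue | (k=3,j=3): S=268.3892, (K−S)⁺=0.0000, hold=0.6662 ⇒ V=0.6662 continue  boundary S*=-
step 2: (k=2,j=0): S=108.6967, (K−S)⁺=21.2433, hold=28.7412 ⇒ V=28.7412 continue | (k=2,j=1): S=156.0400, (K−S)⁺=0.0000, hold=11.3283 ⇒ V=11.3283 continue | (k=2,j=2): S=224.0038, (K−S)⁺=0.0000, hold=2.8489 ⇒ V=2.8489 continue  boundary S*=-
step 1: (k=1,j=0): S=130.2346, (K−S)⁺=0.0000, hold=19.8871 ⇒ V=19.8871 continue | (k=1,j=1): S=186.9587, (K−S)⁺=0.0000, hold=7.0529 ⇒ V=7.0529 continue  boundary S*=-
step 0: (k=0,j=0): S=156.0400, (K−S)⁺=0.0000, hold=13.3788 ⇒ V=13.3788 continue  boundary S*=-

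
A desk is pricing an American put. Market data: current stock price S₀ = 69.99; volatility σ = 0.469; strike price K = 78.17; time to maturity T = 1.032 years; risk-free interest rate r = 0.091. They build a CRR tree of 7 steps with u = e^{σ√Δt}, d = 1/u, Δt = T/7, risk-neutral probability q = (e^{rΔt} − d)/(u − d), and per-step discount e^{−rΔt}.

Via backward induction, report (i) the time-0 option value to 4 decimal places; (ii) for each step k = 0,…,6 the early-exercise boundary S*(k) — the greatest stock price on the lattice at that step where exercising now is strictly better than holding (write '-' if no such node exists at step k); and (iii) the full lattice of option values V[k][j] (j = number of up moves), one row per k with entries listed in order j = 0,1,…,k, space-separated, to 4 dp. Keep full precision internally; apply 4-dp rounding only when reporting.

price = 15.1469
boundary = - - 48.8226 40.7769 48.8226 58.4559 48.8226
tree:
15.1469
21.4611 9.0532
29.3474 13.9200 4.2845
37.3931 20.6623 7.3515 1.2404
44.1130 29.3474 12.2760 2.4766 0.0000
49.7255 37.3931 19.7141 4.9450 0.0000 0.0000
54.4130 44.1130 29.3474 9.8735 0.0000 0.0000 0.0000
58.3281 49.7255 37.3931 19.7141 0.0000 0.0000 0.0000 0.0000

Δt=0.14743, u=1.19731, d=0.83520, q=0.49240, disc=e^(-rΔt)=0.98667
k=7 terminal: V=max(K-S,0) → 58.3281 49.7255 37.3931 19.7141 0.0000 0.0000 0.0000 0.0000
k=6: j=0 S=23.7570 intr=54.4130 cont=53.3713 V=54.4130[EX]; j=1 S=34.0570 intr=44.1130 cont=43.0713 V=44.1130[EX]; j=2 S=48.8226 intr=29.3474 cont=28.3056 V=29.3474[EX]; j=3 S=69.9900 intr=8.1800 cont=9.8735 V=9.8735[hold]; j=4 S=100.3346 intr=0.0000 cont=0.0000 V=0.0000[hold]; j=5 S=143.8354 intr=0.0000 cont=0.0000 V=0.0000[hold]; j=6 S=206.1961 intr=0.0000 cont=0.0000 V=0.0000[hold]  S*(6)=48.8226
k=5: j=0 S=28.4445 intr=49.7255 cont=48.6837 V=49.7255[EX]; j=1 S=40.7769 intr=37.3931 cont=36.3514 V=37.3931[EX]; j=2 S=58.4559 intr=19.7141 cont=19.4951 V=19.7141[EX]; j=3 S=83.7999 intr=0.0000 cont=4.9450 V=4.9450[hold]; j=4 S=120.1319 intr=0.0000 cont=0.0000 V=0.0000[hold]; j=5 S=172.2158 intr=0.0000 cont=0.0000 V=0.0000[hold]  S*(5)=58.4559
k=4: j=0 S=34.0570 intr=44.1130 cont=43.0713 V=44.1130[EX]; j=1 S=48.8226 intr=29.3474 cont=28.3056 V=29.3474[EX]; j=2 S=69.9900 intr=8.1800 cont=12.2760 V=12.2760[hold]; j=3 S=100.3346 intr=0.0000 cont=2.4766 V=2.4766[hold]; j=4 S=143.8354 intr=0.0000 cont=0.0000 V=0.0000[hold]  S*(4)=48.8226
k=3: j=0 S=40.7769 intr=37.3931 cont=36.3514 V=37.3931[EX]; j=1 S=58.4559 intr=19.7141 cont=20.6623 V=20.6623[hold]; j=2 S=83.7999 intr=0.0000 cont=7.3515 V=7.3515[hold]; j=3 S=120.1319 intr=0.0000 cont=1.2404 V=1.2404[hold]  S*(3)=40.7769
k=2: j=0 S=48.8226 intr=29.3474 cont=28.7663 V=29.3474[EX]; j=1 S=69.9900 intr=8.1800 cont=13.9200 V=13.9200[hold]; j=2 S=100.3346 intr=0.0000 cont=4.2845 V=4.2845[hold]  S*(2)=48.8226
k=1: j=0 S=58.4559 intr=19.7141 cont=21.4611 V=21.4611[hold]; j=1 S=83.7999 intr=0.0000 cont=9.0532 V=9.0532[hold]  S*(1)=-
k=0: j=0 S=69.9900 intr=8.1800 cont=15.1469 V=15.1469[hold]  S*(0)=-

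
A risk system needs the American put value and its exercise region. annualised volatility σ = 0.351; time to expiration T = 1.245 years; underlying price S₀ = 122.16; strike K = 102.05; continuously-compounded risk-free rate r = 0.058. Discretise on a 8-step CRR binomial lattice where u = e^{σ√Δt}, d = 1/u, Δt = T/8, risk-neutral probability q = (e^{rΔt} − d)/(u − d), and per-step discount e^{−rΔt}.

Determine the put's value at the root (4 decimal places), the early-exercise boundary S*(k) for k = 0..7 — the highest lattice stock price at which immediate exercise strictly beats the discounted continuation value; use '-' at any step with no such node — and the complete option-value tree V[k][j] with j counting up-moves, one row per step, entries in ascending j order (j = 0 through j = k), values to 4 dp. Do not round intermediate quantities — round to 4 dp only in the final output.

Δt=0.15563  u=1.14851  d=0.87069  q=0.49808  discount=0.99101
step 8 (expiry): payoffs max(K−S,0) = 61.6999 48.8250 31.8419 9.4400 0.0000 0.0000 0.0000 0.0000 0.0000
step 7: (k=7,j=0): S=46.3426, (K−S)⁺=55.7074, hold=54.7904 ⇒ V=55.7074 exercise | (k=7,j=1): S=61.1296, (K−S)⁺=40.9204, hold=40.0034 ⇒ V=40.9204 exercise | (k=7,j=2): S=80.6348, (K−S)⁺=21.4152, hold=20.4982 ⇒ V=21.4152 exercise | (k=7,j=3): S=106.3637, (K−S)⁺=0.0000, hold=4.6956 ⇒ V=4.6956 continue | (k=7,j=4): S=140.3022, (K−S)⁺=0.0000, hold=0.0000 ⇒ V=0.0000 continue | (k=7,j=5): S=185.0698, (K−S)⁺=0.0000, hold=0.0000 ⇒ V=0.0000 continue | (k=7,j=6): S=244.1218, (K−S)⁺=0.0000, hold=0.0000 ⇒ V=0.0000 continue | (k=7,j=7): S=322.0162, (K−S)⁺=0.0000, hold=0.0000 ⇒ V=0.0000 continue  boundary S*=80.6348
step 6: (k=6,j=0): S=53.2250, (K−S)⁺=48.8250, hold=47.9080 ⇒ V=48.8250 exercise | (k=6,j=1): S=70.2081, (K−S)⁺=31.8419, hold=30.9250 ⇒ V=31.8419 exercise | (k=6,j=2): S=92.6100, (K−S)⁺=9.4400, hold=12.9700 ⇒ V=12.9700 continue | (k=6,j=3): S=122.1600, (K−S)⁺=0.0000, hold=2.3357 ⇒ V=2.3357 continue | (k=6,j=4): S=161.1388, (K−S)⁺=0.0000, hold=0.0000 ⇒ V=0.0000 continue | (k=6,j=5): S=212.5549, (K−S)⁺=0.0000, hold=0.0000 ⇒ V=0.0000 continue | (k=6,j=6): S=280.3769, (K−S)⁺=0.0000, hold=0.0000 ⇒ V=0.0000 continue  boundary S*=70.2081
step 5: (k=5,j=0): S=61.1296, (K−S)⁺=40.9204, hold=40.0034 ⇒ V=40.9204 exercise | (k=5,j=1): S=80.6348, (K−S)⁺=21.4152, hold=22.2406 ⇒ V=22.2406 continue | (k=5,j=2): S=106.3637, (K−S)⁺=0.0000, hold=7.6043 ⇒ V=7.6043 continue | (k=5,j=3): S=140.3022, (K−S)⁺=0.0000, hold=1.1618 ⇒ V=1.1618 continue | (k=5,j=4): S=185.0698, (K−S)⁺=0.0000, hold=0.0000 ⇒ V=0.0000 continue | (k=5,j=5): S=244.1218, (K−S)⁺=0.0000, hold=0.0000 ⇒ V=0.0000 continue  boundary S*=61.1296
step 4: (k=4,j=0): S=70.2081, (K−S)⁺=31.8419, hold=31.3324 ⇒ V=31.8419 exercise | (k=4,j=1): S=92.6100, (K−S)⁺=9.4400, hold=14.8163 ⇒ V=14.8163 continue | (k=4,j=2): S=122.1600, (K−S)⁺=0.0000, hold=4.3560 ⇒ V=4.3560 continue | (k=4,j=3): S=161.1388, (K−S)⁺=0.0000, hold=0.5779 ⇒ V=0.5779 continue | (k=4,j=4): S=212.5549, (K−S)⁺=0.0000, hold=0.0000 ⇒ V=0.0000 continue  boundary S*=70.2081
step 3: (k=3,j=0): S=80.6348, (K−S)⁺=21.4152, hold=23.1520 ⇒ V=23.1520 continue | (k=3,j=1): S=106.3637, (K−S)⁺=0.0000, hold=9.5200 ⇒ V=9.5200 continue | (k=3,j=2): S=140.3022, (K−S)⁺=0.0000, hold=2.4520 ⇒ V=2.4520 continue | (k=3,j=3): S=185.0698, (K−S)⁺=0.0000, hold=0.2875 ⇒ V=0.2875 continue  boundary S*=-
step 2: (k=2,j=0): S=92.6100, (K−S)⁺=9.4400, hold=16.2152 ⇒ V=16.2152 continue | (k=2,j=1): S=122.1600, (K−S)⁺=0.0000, hold=5.9457 ⇒ V=5.9457 continue | (k=2,j=2): S=161.1388, (K−S)⁺=0.0000, hold=1.3615 ⇒ V=1.3615 continue  boundary S*=-
step 1: (k=1,j=0): S=106.3637, (K−S)⁺=0.0000, hold=11.0005 ⇒ V=11.0005 continue | (k=1,j=1): S=140.3022, (K−S)⁺=0.0000, hold=3.6295 ⇒ V=3.6295 continue  boundary S*=-
step 0: (k=0,j=0): S=122.1600, (K−S)⁺=0.0000, hold=7.2633 ⇒ V=7.2633 continue  boundary S*=-

price = 7.2633
boundary = - - - - 70.2081 61.1296 70.2081 80.6348
tree:
7.2633
11.0005 3.6295
16.2152 5.9457 1.3615
23.1520 9.5200 2.4520 0.2875
31.8419 14.8163 4.3560 0.5779 0.0000
40.9204 22.2406 7.6043 1.1618 0.0000 0.0000
48.8250 31.8419 12.9700 2.3357 0.0000 0.0000 0.0000
55.7074 40.9204 21.4152 4.6956 0.0000 0.0000 0.0000 0.0000
61.6999 48.8250 31.8419 9.4400 0.0000 0.0000 0.0000 0.0000 0.0000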